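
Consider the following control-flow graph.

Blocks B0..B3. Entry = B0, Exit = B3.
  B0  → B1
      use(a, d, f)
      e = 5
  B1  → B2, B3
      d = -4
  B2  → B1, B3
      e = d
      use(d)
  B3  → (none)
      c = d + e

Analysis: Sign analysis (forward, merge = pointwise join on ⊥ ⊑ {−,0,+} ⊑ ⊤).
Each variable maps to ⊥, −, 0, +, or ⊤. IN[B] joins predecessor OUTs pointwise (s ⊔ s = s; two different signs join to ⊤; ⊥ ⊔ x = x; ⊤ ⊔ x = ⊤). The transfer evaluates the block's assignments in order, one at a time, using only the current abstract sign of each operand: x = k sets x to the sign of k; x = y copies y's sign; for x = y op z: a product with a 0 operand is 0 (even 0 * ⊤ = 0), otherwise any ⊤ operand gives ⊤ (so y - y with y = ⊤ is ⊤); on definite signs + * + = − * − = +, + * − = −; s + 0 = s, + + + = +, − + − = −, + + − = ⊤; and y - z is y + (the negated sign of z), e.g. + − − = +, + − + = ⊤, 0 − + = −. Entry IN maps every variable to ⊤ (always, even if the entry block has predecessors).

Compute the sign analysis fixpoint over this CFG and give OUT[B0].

Answer: {a: ⊤, b: ⊤, c: ⊤, d: ⊤, e: +, f: ⊤}

Derivation:
Converged values:
  B0:   IN=(all ⊤)   OUT={e:+; rest ⊤}
  B1:   IN=(all ⊤)   OUT={d:-; rest ⊤}
  B2:   IN={d:-; rest ⊤}   OUT={d:-, e:-; rest ⊤}
  B3:   IN={d:-; rest ⊤}   OUT={d:-; rest ⊤}

B0 is the boundary node: IN[B0] = {a: ⊤, b: ⊤, c: ⊤, d: ⊤, e: ⊤, f: ⊤}
Applying B0's transfer function to that IN value gives OUT[B0] (row B0 above).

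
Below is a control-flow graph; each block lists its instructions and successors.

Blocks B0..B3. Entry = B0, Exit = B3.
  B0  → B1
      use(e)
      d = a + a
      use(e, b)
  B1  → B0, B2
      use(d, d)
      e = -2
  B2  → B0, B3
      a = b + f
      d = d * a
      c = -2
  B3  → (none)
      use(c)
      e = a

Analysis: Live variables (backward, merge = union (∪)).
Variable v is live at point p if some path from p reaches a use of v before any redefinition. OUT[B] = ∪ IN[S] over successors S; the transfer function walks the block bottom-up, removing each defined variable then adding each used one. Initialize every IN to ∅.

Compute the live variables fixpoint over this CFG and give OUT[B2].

Per-block solution:
  B0: | IN={a, b, e, f} | OUT={a, b, d, f}
  B1: | IN={a, b, d, f} | OUT={a, b, d, e, f}
  B2: | IN={b, d, e, f} | OUT={a, b, c, e, f}
  B3: | IN={a, c} | OUT={}

Merge at B2: OUT[B2] = IN[B0] ⊔ IN[B3] = {a, b, c, e, f}

Answer: {a, b, c, e, f}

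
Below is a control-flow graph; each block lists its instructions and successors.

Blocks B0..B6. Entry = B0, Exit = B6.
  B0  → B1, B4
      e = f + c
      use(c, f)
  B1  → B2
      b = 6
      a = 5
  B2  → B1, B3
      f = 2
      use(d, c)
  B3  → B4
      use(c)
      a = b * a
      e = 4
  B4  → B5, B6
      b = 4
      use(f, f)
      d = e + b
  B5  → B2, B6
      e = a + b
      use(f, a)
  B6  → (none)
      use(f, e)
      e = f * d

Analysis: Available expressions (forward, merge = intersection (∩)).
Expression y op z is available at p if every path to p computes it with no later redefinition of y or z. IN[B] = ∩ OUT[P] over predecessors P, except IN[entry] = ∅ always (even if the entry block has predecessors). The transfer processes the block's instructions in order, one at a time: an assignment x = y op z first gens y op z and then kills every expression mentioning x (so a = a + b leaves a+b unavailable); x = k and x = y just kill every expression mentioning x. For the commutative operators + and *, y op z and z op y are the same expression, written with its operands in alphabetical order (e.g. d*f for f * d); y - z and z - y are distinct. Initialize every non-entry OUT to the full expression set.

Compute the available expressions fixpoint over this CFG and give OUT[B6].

Fixpoint table:
  B0:  IN={}  OUT={c+f}
  B1:  IN={}  OUT={}
  B2:  IN={}  OUT={}
  B3:  IN={}  OUT={}
  B4:  IN={}  OUT={b+e}
  B5:  IN={b+e}  OUT={a+b}
  B6:  IN={}  OUT={d*f}

Merge at B6: IN[B6] = OUT[B4] ∩ OUT[B5] = {}
Applying B6's transfer function to that IN value gives OUT[B6] (row B6 above).

Answer: {d*f}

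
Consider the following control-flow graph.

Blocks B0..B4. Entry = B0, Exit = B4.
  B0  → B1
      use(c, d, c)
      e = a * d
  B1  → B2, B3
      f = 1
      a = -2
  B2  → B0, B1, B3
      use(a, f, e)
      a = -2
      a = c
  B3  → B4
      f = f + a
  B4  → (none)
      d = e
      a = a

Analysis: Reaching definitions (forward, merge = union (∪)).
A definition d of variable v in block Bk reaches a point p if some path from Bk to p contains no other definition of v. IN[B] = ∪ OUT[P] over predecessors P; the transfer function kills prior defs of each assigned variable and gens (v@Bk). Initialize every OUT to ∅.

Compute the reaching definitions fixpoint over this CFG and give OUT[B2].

Answer: {a@B2, e@B0, f@B1}

Working:
Per-block solution:
  B0:   IN={a@B2, e@B0, f@B1}   OUT={a@B2, e@B0, f@B1}
  B1:   IN={a@B2, e@B0, f@B1}   OUT={a@B1, e@B0, f@B1}
  B2:   IN={a@B1, e@B0, f@B1}   OUT={a@B2, e@B0, f@B1}
  B3:   IN={a@B1, a@B2, e@B0, f@B1}   OUT={a@B1, a@B2, e@B0, f@B3}
  B4:   IN={a@B1, a@B2, e@B0, f@B3}   OUT={a@B4, d@B4, e@B0, f@B3}

Merge at B2: IN[B2] = OUT[B1] = {a@B1, e@B0, f@B1}
Applying B2's transfer function to that IN value gives OUT[B2] (row B2 above).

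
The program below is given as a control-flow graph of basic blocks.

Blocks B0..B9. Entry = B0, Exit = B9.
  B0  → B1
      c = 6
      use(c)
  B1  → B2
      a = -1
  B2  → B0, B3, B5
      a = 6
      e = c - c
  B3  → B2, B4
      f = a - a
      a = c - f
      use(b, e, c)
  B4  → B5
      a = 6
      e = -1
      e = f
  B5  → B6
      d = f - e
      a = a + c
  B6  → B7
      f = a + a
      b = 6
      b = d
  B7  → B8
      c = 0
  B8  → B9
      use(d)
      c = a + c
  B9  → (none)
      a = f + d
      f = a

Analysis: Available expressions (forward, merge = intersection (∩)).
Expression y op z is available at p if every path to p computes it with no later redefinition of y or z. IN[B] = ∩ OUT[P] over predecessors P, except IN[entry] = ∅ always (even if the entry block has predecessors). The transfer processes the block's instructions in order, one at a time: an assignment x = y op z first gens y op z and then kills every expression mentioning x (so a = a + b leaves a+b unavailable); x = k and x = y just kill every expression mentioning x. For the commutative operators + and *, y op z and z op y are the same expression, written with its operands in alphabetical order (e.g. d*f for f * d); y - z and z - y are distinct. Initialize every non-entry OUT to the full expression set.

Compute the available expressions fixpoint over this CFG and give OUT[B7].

Fixpoint table:
  B0:   IN={}   OUT={}
  B1:   IN={}   OUT={}
  B2:   IN={}   OUT={c-c}
  B3:   IN={c-c}   OUT={c-c, c-f}
  B4:   IN={c-c, c-f}   OUT={c-c, c-f}
  B5:   IN={c-c}   OUT={c-c, f-e}
  B6:   IN={c-c, f-e}   OUT={a+a, c-c}
  B7:   IN={a+a, c-c}   OUT={a+a}
  B8:   IN={a+a}   OUT={a+a}
  B9:   IN={a+a}   OUT={}

Merge at B7: IN[B7] = OUT[B6] = {a+a, c-c}
Applying B7's transfer function to that IN value gives OUT[B7] (row B7 above).

Answer: {a+a}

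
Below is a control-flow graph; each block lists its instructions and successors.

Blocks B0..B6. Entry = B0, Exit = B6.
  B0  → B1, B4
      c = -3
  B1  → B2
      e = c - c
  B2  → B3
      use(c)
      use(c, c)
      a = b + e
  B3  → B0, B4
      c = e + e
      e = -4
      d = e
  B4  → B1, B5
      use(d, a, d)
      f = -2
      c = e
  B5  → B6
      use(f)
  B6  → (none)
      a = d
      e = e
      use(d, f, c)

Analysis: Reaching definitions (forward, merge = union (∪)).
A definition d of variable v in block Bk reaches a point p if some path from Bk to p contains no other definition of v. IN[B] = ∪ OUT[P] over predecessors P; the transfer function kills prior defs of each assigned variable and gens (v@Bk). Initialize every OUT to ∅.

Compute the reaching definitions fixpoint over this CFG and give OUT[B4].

Answer: {a@B2, c@B4, d@B3, e@B3, f@B4}

Derivation:
Converged values:
  B0:   IN={a@B2, c@B3, d@B3, e@B3, f@B4}   OUT={a@B2, c@B0, d@B3, e@B3, f@B4}
  B1:   IN={a@B2, c@B0, c@B4, d@B3, e@B3, f@B4}   OUT={a@B2, c@B0, c@B4, d@B3, e@B1, f@B4}
  B2:   IN={a@B2, c@B0, c@B4, d@B3, e@B1, f@B4}   OUT={a@B2, c@B0, c@B4, d@B3, e@B1, f@B4}
  B3:   IN={a@B2, c@B0, c@B4, d@B3, e@B1, f@B4}   OUT={a@B2, c@B3, d@B3, e@B3, f@B4}
  B4:   IN={a@B2, c@B0, c@B3, d@B3, e@B3, f@B4}   OUT={a@B2, c@B4, d@B3, e@B3, f@B4}
  B5:   IN={a@B2, c@B4, d@B3, e@B3, f@B4}   OUT={a@B2, c@B4, d@B3, e@B3, f@B4}
  B6:   IN={a@B2, c@B4, d@B3, e@B3, f@B4}   OUT={a@B6, c@B4, d@B3, e@B6, f@B4}

Merge at B4: IN[B4] = OUT[B0] ⊔ OUT[B3] = {a@B2, c@B0, c@B3, d@B3, e@B3, f@B4}
Applying B4's transfer function to that IN value gives OUT[B4] (row B4 above).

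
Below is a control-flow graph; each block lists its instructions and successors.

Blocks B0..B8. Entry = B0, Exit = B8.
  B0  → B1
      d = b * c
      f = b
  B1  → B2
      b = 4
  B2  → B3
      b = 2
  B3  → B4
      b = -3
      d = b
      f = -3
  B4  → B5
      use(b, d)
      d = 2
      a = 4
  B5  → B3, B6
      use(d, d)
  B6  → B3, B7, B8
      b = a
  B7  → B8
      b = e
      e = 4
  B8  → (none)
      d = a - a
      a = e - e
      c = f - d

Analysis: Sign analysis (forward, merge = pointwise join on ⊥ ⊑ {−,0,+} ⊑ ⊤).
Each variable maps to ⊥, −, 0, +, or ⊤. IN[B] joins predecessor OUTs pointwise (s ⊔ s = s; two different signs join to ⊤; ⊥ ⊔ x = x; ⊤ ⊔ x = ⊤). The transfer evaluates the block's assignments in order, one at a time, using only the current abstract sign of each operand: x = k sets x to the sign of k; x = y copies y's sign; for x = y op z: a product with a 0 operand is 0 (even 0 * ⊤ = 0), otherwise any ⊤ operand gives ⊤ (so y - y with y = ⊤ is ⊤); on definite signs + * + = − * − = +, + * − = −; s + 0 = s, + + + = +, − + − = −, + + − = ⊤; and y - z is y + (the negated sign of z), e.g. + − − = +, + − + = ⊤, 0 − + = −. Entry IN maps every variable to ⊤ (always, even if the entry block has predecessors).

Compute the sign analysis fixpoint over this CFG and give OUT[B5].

Per-block solution:
  B0: | IN=(all ⊤) | OUT=(all ⊤)
  B1: | IN=(all ⊤) | OUT={b:+; rest ⊤}
  B2: | IN={b:+; rest ⊤} | OUT={b:+; rest ⊤}
  B3: | IN=(all ⊤) | OUT={b:-, d:-, f:-; rest ⊤}
  B4: | IN={b:-, d:-, f:-; rest ⊤} | OUT={a:+, b:-, d:+, f:-; rest ⊤}
  B5: | IN={a:+, b:-, d:+, f:-; rest ⊤} | OUT={a:+, b:-, d:+, f:-; rest ⊤}
  B6: | IN={a:+, b:-, d:+, f:-; rest ⊤} | OUT={a:+, b:+, d:+, f:-; rest ⊤}
  B7: | IN={a:+, b:+, d:+, f:-; rest ⊤} | OUT={a:+, d:+, e:+, f:-; rest ⊤}
  B8: | IN={a:+, d:+, f:-; rest ⊤} | OUT={f:-; rest ⊤}

Merge at B5: IN[B5] = OUT[B4] = {a: +, b: -, c: ⊤, d: +, e: ⊤, f: -}
Applying B5's transfer function to that IN value gives OUT[B5] (row B5 above).

Answer: {a: +, b: -, c: ⊤, d: +, e: ⊤, f: -}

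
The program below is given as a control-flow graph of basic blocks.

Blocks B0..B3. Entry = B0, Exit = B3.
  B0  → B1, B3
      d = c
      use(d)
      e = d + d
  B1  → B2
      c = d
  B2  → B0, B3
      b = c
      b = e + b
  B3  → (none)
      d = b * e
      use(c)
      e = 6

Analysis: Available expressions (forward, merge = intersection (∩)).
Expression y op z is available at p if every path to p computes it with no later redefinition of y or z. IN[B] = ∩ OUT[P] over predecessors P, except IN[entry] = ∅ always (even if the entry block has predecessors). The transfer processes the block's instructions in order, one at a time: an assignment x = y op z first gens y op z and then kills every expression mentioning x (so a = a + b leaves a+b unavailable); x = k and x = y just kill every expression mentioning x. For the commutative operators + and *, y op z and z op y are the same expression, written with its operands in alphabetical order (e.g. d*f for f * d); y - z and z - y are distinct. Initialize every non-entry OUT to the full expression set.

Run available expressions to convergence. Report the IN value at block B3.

Answer: {d+d}

Working:
Per-block solution:
  B0: | IN={} | OUT={d+d}
  B1: | IN={d+d} | OUT={d+d}
  B2: | IN={d+d} | OUT={d+d}
  B3: | IN={d+d} | OUT={}

Merge at B3: IN[B3] = OUT[B0] ∩ OUT[B2] = {d+d}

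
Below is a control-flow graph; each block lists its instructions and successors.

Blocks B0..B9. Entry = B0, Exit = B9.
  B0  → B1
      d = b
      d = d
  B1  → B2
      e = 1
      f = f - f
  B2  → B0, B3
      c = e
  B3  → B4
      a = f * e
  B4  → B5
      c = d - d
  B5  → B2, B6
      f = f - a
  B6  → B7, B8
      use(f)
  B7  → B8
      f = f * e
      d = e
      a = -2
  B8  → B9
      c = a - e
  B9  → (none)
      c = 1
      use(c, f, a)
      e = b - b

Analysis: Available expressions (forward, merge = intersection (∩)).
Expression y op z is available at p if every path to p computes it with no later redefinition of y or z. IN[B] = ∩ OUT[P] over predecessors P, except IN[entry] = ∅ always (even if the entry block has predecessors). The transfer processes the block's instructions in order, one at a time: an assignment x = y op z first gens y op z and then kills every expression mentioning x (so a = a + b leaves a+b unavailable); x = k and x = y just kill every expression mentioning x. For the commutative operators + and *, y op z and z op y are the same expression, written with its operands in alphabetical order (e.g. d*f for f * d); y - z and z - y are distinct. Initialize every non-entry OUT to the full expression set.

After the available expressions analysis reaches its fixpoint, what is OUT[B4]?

Answer: {d-d, e*f}

Derivation:
Per-block solution:
  B0: | IN={} | OUT={}
  B1: | IN={} | OUT={}
  B2: | IN={} | OUT={}
  B3: | IN={} | OUT={e*f}
  B4: | IN={e*f} | OUT={d-d, e*f}
  B5: | IN={d-d, e*f} | OUT={d-d}
  B6: | IN={d-d} | OUT={d-d}
  B7: | IN={d-d} | OUT={}
  B8: | IN={} | OUT={a-e}
  B9: | IN={a-e} | OUT={b-b}

Merge at B4: IN[B4] = OUT[B3] = {e*f}
Applying B4's transfer function to that IN value gives OUT[B4] (row B4 above).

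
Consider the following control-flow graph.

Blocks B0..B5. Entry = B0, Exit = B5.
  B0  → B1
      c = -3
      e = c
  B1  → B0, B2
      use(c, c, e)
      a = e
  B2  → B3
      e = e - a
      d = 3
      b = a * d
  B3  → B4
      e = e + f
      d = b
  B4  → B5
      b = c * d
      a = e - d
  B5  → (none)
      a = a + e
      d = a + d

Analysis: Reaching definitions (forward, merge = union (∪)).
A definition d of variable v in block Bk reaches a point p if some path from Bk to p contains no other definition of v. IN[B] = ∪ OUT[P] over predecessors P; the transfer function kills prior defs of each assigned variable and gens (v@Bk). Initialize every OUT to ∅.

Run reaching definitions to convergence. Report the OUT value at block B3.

Converged values:
  B0:   IN={a@B1, c@B0, e@B0}   OUT={a@B1, c@B0, e@B0}
  B1:   IN={a@B1, c@B0, e@B0}   OUT={a@B1, c@B0, e@B0}
  B2:   IN={a@B1, c@B0, e@B0}   OUT={a@B1, b@B2, c@B0, d@B2, e@B2}
  B3:   IN={a@B1, b@B2, c@B0, d@B2, e@B2}   OUT={a@B1, b@B2, c@B0, d@B3, e@B3}
  B4:   IN={a@B1, b@B2, c@B0, d@B3, e@B3}   OUT={a@B4, b@B4, c@B0, d@B3, e@B3}
  B5:   IN={a@B4, b@B4, c@B0, d@B3, e@B3}   OUT={a@B5, b@B4, c@B0, d@B5, e@B3}

Merge at B3: IN[B3] = OUT[B2] = {a@B1, b@B2, c@B0, d@B2, e@B2}
Applying B3's transfer function to that IN value gives OUT[B3] (row B3 above).

Answer: {a@B1, b@B2, c@B0, d@B3, e@B3}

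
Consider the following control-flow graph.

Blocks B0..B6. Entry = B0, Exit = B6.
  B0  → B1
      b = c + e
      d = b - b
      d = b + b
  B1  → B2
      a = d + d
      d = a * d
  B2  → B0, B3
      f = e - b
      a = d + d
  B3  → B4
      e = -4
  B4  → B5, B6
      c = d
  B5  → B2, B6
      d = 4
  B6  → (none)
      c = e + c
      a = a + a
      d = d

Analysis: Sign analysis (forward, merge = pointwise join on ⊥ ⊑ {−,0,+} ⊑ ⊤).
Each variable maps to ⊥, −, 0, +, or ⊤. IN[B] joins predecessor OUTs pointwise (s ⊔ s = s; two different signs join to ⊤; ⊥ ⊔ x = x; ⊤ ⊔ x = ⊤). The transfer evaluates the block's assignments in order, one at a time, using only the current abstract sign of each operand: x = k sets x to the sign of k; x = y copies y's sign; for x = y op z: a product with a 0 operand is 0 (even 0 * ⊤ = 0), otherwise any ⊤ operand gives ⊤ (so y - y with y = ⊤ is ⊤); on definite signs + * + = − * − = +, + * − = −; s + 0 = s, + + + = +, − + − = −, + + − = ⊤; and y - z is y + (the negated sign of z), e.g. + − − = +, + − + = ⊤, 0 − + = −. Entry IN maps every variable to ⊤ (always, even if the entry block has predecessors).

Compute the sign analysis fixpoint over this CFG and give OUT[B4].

Converged values:
  B0:   IN=(all ⊤)   OUT=(all ⊤)
  B1:   IN=(all ⊤)   OUT=(all ⊤)
  B2:   IN=(all ⊤)   OUT=(all ⊤)
  B3:   IN=(all ⊤)   OUT={e:-; rest ⊤}
  B4:   IN={e:-; rest ⊤}   OUT={e:-; rest ⊤}
  B5:   IN={e:-; rest ⊤}   OUT={d:+, e:-; rest ⊤}
  B6:   IN={e:-; rest ⊤}   OUT={e:-; rest ⊤}

Merge at B4: IN[B4] = OUT[B3] = {a: ⊤, b: ⊤, c: ⊤, d: ⊤, e: -, f: ⊤}
Applying B4's transfer function to that IN value gives OUT[B4] (row B4 above).

Answer: {a: ⊤, b: ⊤, c: ⊤, d: ⊤, e: -, f: ⊤}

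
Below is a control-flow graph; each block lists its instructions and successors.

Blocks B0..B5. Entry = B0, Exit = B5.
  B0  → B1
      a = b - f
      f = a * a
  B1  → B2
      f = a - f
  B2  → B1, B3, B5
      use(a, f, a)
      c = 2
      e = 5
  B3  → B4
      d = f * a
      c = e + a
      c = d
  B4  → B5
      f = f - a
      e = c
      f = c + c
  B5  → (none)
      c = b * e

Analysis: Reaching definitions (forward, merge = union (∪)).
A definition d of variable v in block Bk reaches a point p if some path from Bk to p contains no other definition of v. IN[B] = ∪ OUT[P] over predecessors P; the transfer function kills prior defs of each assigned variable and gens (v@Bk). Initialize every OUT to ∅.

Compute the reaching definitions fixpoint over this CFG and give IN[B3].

Answer: {a@B0, c@B2, e@B2, f@B1}

Working:
Fixpoint table:
  B0:  IN={}  OUT={a@B0, f@B0}
  B1:  IN={a@B0, c@B2, e@B2, f@B0, f@B1}  OUT={a@B0, c@B2, e@B2, f@B1}
  B2:  IN={a@B0, c@B2, e@B2, f@B1}  OUT={a@B0, c@B2, e@B2, f@B1}
  B3:  IN={a@B0, c@B2, e@B2, f@B1}  OUT={a@B0, c@B3, d@B3, e@B2, f@B1}
  B4:  IN={a@B0, c@B3, d@B3, e@B2, f@B1}  OUT={a@B0, c@B3, d@B3, e@B4, f@B4}
  B5:  IN={a@B0, c@B2, c@B3, d@B3, e@B2, e@B4, f@B1, f@B4}  OUT={a@B0, c@B5, d@B3, e@B2, e@B4, f@B1, f@B4}

Merge at B3: IN[B3] = OUT[B2] = {a@B0, c@B2, e@B2, f@B1}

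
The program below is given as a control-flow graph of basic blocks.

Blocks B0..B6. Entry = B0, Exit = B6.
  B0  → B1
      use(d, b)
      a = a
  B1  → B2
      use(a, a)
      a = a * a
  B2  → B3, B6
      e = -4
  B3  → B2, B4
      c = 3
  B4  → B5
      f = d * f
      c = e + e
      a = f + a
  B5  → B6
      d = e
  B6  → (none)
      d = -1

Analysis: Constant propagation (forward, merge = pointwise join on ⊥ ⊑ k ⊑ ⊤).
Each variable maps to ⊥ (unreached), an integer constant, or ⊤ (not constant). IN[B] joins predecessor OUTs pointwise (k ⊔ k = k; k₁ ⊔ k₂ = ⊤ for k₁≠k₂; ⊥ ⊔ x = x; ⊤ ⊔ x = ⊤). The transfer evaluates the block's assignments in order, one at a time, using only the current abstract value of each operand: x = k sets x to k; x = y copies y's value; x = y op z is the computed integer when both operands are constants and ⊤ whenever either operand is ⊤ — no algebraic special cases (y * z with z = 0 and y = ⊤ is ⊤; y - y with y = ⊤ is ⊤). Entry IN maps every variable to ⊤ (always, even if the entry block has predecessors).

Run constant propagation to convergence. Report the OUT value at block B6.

Converged values:
  B0: | IN=(all ⊤) | OUT=(all ⊤)
  B1: | IN=(all ⊤) | OUT=(all ⊤)
  B2: | IN=(all ⊤) | OUT={e:-4; rest ⊤}
  B3: | IN={e:-4; rest ⊤} | OUT={c:3, e:-4; rest ⊤}
  B4: | IN={c:3, e:-4; rest ⊤} | OUT={c:-8, e:-4; rest ⊤}
  B5: | IN={c:-8, e:-4; rest ⊤} | OUT={c:-8, d:-4, e:-4; rest ⊤}
  B6: | IN={e:-4; rest ⊤} | OUT={d:-1, e:-4; rest ⊤}

Merge at B6: IN[B6] = OUT[B2] ⊔ OUT[B5] = {a: ⊤, b: ⊤, c: ⊤, d: ⊤, e: -4, f: ⊤}
Applying B6's transfer function to that IN value gives OUT[B6] (row B6 above).

Answer: {a: ⊤, b: ⊤, c: ⊤, d: -1, e: -4, f: ⊤}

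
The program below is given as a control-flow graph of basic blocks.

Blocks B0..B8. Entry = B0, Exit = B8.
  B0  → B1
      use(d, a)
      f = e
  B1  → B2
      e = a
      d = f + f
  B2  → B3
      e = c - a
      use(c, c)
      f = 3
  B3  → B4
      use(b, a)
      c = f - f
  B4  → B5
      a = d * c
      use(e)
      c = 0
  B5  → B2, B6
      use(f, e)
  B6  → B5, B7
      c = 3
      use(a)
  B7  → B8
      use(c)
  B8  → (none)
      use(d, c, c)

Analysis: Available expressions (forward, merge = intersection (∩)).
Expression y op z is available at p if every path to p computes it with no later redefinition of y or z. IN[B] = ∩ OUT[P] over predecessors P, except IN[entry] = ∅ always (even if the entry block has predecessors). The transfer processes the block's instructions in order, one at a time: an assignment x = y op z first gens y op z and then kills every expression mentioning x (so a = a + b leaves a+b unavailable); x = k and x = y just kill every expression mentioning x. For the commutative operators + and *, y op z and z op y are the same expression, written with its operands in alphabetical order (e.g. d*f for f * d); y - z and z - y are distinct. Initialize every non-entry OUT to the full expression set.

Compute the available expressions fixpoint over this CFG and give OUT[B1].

Answer: {f+f}

Trace:
Converged values:
  B0: | IN={} | OUT={}
  B1: | IN={} | OUT={f+f}
  B2: | IN={} | OUT={c-a}
  B3: | IN={c-a} | OUT={f-f}
  B4: | IN={f-f} | OUT={f-f}
  B5: | IN={f-f} | OUT={f-f}
  B6: | IN={f-f} | OUT={f-f}
  B7: | IN={f-f} | OUT={f-f}
  B8: | IN={f-f} | OUT={f-f}

Merge at B1: IN[B1] = OUT[B0] = {}
Applying B1's transfer function to that IN value gives OUT[B1] (row B1 above).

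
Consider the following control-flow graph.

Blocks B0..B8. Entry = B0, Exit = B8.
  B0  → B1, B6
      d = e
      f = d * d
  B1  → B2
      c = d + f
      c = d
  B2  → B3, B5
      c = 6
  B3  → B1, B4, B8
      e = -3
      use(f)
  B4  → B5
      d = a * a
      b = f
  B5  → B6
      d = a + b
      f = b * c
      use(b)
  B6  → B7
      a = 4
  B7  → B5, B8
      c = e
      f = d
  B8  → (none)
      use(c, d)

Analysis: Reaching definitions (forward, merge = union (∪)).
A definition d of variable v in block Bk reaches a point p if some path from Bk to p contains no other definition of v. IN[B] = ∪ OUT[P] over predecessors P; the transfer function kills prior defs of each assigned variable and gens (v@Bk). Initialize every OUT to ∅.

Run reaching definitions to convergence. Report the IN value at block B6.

Answer: {a@B6, b@B4, c@B2, c@B7, d@B0, d@B5, e@B3, f@B0, f@B5}

Working:
Converged values:
  B0: | IN={} | OUT={d@B0, f@B0}
  B1: | IN={c@B2, d@B0, e@B3, f@B0} | OUT={c@B1, d@B0, e@B3, f@B0}
  B2: | IN={c@B1, d@B0, e@B3, f@B0} | OUT={c@B2, d@B0, e@B3, f@B0}
  B3: | IN={c@B2, d@B0, e@B3, f@B0} | OUT={c@B2, d@B0, e@B3, f@B0}
  B4: | IN={c@B2, d@B0, e@B3, f@B0} | OUT={b@B4, c@B2, d@B4, e@B3, f@B0}
  B5: | IN={a@B6, b@B4, c@B2, c@B7, d@B0, d@B4, d@B5, e@B3, f@B0, f@B7} | OUT={a@B6, b@B4, c@B2, c@B7, d@B5, e@B3, f@B5}
  B6: | IN={a@B6, b@B4, c@B2, c@B7, d@B0, d@B5, e@B3, f@B0, f@B5} | OUT={a@B6, b@B4, c@B2, c@B7, d@B0, d@B5, e@B3, f@B0, f@B5}
  B7: | IN={a@B6, b@B4, c@B2, c@B7, d@B0, d@B5, e@B3, f@B0, f@B5} | OUT={a@B6, b@B4, c@B7, d@B0, d@B5, e@B3, f@B7}
  B8: | IN={a@B6, b@B4, c@B2, c@B7, d@B0, d@B5, e@B3, f@B0, f@B7} | OUT={a@B6, b@B4, c@B2, c@B7, d@B0, d@B5, e@B3, f@B0, f@B7}

Merge at B6: IN[B6] = OUT[B0] ⊔ OUT[B5] = {a@B6, b@B4, c@B2, c@B7, d@B0, d@B5, e@B3, f@B0, f@B5}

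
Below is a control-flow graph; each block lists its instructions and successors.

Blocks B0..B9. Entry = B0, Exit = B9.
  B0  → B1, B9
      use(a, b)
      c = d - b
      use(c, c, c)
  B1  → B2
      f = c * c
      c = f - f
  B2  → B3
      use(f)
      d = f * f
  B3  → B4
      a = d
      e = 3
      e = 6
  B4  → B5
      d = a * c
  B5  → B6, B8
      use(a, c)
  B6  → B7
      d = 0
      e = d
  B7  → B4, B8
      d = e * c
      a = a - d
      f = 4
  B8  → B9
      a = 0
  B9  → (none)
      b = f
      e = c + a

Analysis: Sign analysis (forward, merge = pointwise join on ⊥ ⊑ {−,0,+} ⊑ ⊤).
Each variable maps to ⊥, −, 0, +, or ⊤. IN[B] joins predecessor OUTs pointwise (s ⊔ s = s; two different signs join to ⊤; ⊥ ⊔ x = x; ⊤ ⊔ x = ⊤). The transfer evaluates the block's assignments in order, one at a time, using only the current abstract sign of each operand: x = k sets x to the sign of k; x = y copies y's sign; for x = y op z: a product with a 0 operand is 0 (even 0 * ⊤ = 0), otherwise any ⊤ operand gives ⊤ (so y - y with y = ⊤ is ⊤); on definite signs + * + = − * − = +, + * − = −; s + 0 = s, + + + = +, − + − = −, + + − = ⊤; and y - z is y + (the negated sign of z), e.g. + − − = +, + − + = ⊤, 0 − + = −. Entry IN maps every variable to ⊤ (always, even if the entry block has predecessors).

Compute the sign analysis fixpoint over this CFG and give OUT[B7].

Per-block solution:
  B0:  IN=(all ⊤)  OUT=(all ⊤)
  B1:  IN=(all ⊤)  OUT=(all ⊤)
  B2:  IN=(all ⊤)  OUT=(all ⊤)
  B3:  IN=(all ⊤)  OUT={e:+; rest ⊤}
  B4:  IN=(all ⊤)  OUT=(all ⊤)
  B5:  IN=(all ⊤)  OUT=(all ⊤)
  B6:  IN=(all ⊤)  OUT={d:0, e:0; rest ⊤}
  B7:  IN={d:0, e:0; rest ⊤}  OUT={d:0, e:0, f:+; rest ⊤}
  B8:  IN=(all ⊤)  OUT={a:0; rest ⊤}
  B9:  IN=(all ⊤)  OUT=(all ⊤)

Merge at B7: IN[B7] = OUT[B6] = {a: ⊤, b: ⊤, c: ⊤, d: 0, e: 0, f: ⊤}
Applying B7's transfer function to that IN value gives OUT[B7] (row B7 above).

Answer: {a: ⊤, b: ⊤, c: ⊤, d: 0, e: 0, f: +}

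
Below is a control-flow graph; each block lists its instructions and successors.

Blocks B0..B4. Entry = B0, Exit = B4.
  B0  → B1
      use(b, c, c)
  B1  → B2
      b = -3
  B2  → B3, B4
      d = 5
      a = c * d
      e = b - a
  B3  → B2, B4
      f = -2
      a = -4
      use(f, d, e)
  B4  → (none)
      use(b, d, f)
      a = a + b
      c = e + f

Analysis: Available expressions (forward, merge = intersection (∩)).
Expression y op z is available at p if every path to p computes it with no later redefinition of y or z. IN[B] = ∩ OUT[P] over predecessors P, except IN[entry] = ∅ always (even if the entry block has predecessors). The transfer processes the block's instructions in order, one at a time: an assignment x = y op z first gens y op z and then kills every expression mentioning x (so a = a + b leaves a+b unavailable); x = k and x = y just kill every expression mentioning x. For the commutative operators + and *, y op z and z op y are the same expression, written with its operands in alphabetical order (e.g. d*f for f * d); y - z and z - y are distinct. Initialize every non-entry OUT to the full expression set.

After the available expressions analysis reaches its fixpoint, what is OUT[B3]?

Answer: {c*d}

Trace:
Converged values:
  B0:   IN={}   OUT={}
  B1:   IN={}   OUT={}
  B2:   IN={}   OUT={b-a, c*d}
  B3:   IN={b-a, c*d}   OUT={c*d}
  B4:   IN={c*d}   OUT={e+f}

Merge at B3: IN[B3] = OUT[B2] = {b-a, c*d}
Applying B3's transfer function to that IN value gives OUT[B3] (row B3 above).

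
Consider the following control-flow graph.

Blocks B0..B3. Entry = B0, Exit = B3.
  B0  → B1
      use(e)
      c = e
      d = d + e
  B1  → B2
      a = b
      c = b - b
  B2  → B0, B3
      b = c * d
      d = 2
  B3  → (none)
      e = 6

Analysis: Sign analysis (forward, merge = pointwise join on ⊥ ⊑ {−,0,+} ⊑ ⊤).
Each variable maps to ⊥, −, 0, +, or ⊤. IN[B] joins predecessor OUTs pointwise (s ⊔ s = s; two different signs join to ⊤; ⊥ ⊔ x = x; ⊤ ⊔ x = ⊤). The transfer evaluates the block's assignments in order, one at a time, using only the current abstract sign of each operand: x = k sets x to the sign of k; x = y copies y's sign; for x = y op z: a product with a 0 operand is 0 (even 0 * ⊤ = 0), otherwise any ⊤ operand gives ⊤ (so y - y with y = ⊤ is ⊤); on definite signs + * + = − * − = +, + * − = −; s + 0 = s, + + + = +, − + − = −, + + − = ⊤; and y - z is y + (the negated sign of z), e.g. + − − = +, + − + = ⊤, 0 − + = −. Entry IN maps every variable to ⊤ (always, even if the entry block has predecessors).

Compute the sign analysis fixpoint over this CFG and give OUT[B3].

Answer: {a: ⊤, b: ⊤, c: ⊤, d: +, e: +, f: ⊤}

Working:
Fixpoint table:
  B0:  IN=(all ⊤)  OUT=(all ⊤)
  B1:  IN=(all ⊤)  OUT=(all ⊤)
  B2:  IN=(all ⊤)  OUT={d:+; rest ⊤}
  B3:  IN={d:+; rest ⊤}  OUT={d:+, e:+; rest ⊤}

Merge at B3: IN[B3] = OUT[B2] = {a: ⊤, b: ⊤, c: ⊤, d: +, e: ⊤, f: ⊤}
Applying B3's transfer function to that IN value gives OUT[B3] (row B3 above).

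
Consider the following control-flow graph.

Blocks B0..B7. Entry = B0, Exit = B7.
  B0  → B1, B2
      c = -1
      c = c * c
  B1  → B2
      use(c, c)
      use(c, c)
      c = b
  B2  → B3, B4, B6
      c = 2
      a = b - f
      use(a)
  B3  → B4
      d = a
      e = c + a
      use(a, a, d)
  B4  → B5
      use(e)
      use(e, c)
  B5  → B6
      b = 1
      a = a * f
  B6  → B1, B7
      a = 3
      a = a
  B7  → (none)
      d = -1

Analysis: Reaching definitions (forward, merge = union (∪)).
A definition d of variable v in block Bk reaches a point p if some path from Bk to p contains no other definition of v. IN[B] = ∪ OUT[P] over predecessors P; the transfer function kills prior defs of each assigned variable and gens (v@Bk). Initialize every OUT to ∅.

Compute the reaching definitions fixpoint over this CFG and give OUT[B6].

Answer: {a@B6, b@B5, c@B2, d@B3, e@B3}

Trace:
Converged values:
  B0: | IN={} | OUT={c@B0}
  B1: | IN={a@B6, b@B5, c@B0, c@B2, d@B3, e@B3} | OUT={a@B6, b@B5, c@B1, d@B3, e@B3}
  B2: | IN={a@B6, b@B5, c@B0, c@B1, d@B3, e@B3} | OUT={a@B2, b@B5, c@B2, d@B3, e@B3}
  B3: | IN={a@B2, b@B5, c@B2, d@B3, e@B3} | OUT={a@B2, b@B5, c@B2, d@B3, e@B3}
  B4: | IN={a@B2, b@B5, c@B2, d@B3, e@B3} | OUT={a@B2, b@B5, c@B2, d@B3, e@B3}
  B5: | IN={a@B2, b@B5, c@B2, d@B3, e@B3} | OUT={a@B5, b@B5, c@B2, d@B3, e@B3}
  B6: | IN={a@B2, a@B5, b@B5, c@B2, d@B3, e@B3} | OUT={a@B6, b@B5, c@B2, d@B3, e@B3}
  B7: | IN={a@B6, b@B5, c@B2, d@B3, e@B3} | OUT={a@B6, b@B5, c@B2, d@B7, e@B3}

Merge at B6: IN[B6] = OUT[B2] ⊔ OUT[B5] = {a@B2, a@B5, b@B5, c@B2, d@B3, e@B3}
Applying B6's transfer function to that IN value gives OUT[B6] (row B6 above).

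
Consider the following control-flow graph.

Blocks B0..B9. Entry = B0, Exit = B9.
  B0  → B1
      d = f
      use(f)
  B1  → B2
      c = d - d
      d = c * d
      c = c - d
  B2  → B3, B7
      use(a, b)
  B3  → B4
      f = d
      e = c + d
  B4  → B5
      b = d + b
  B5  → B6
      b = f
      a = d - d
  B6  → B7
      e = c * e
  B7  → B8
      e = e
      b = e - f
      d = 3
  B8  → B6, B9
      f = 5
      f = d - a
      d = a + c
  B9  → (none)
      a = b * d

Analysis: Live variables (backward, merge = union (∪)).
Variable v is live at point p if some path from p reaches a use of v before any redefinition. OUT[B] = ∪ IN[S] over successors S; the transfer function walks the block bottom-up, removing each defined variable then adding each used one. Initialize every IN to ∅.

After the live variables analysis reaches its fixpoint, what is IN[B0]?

Converged values:
  B0:  IN={a, b, e, f}  OUT={a, b, d, e, f}
  B1:  IN={a, b, d, e, f}  OUT={a, b, c, d, e, f}
  B2:  IN={a, b, c, d, e, f}  OUT={a, b, c, d, e, f}
  B3:  IN={b, c, d}  OUT={b, c, d, e, f}
  B4:  IN={b, c, d, e, f}  OUT={c, d, e, f}
  B5:  IN={c, d, e, f}  OUT={a, c, e, f}
  B6:  IN={a, c, e, f}  OUT={a, c, e, f}
  B7:  IN={a, c, e, f}  OUT={a, b, c, d, e}
  B8:  IN={a, b, c, d, e}  OUT={a, b, c, d, e, f}
  B9:  IN={b, d}  OUT={}

Merge at B0: OUT[B0] = IN[B1] = {a, b, d, e, f}
Applying B0's transfer function to that OUT value gives IN[B0] (row B0 above).

Answer: {a, b, e, f}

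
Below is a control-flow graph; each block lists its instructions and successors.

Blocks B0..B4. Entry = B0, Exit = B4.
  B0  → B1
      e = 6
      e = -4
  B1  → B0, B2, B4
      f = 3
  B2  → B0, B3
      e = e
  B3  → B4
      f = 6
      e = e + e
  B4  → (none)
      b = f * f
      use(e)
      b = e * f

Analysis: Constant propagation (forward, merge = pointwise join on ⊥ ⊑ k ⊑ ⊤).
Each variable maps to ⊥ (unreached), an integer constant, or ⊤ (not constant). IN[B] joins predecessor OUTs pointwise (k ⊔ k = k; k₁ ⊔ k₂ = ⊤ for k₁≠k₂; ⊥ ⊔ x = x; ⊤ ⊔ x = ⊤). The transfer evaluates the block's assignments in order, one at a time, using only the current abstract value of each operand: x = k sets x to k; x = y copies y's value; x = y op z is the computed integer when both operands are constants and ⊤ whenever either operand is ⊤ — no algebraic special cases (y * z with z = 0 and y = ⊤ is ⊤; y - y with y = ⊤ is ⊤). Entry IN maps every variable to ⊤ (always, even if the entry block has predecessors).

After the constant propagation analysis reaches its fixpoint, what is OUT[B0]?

Answer: {a: ⊤, b: ⊤, c: ⊤, d: ⊤, e: -4, f: ⊤}

Working:
Converged values:
  B0: | IN=(all ⊤) | OUT={e:-4; rest ⊤}
  B1: | IN={e:-4; rest ⊤} | OUT={e:-4, f:3; rest ⊤}
  B2: | IN={e:-4, f:3; rest ⊤} | OUT={e:-4, f:3; rest ⊤}
  B3: | IN={e:-4, f:3; rest ⊤} | OUT={e:-8, f:6; rest ⊤}
  B4: | IN=(all ⊤) | OUT=(all ⊤)

Merge at B0 (entry node, so the boundary value (all ⊤) is joined with the incoming edge(s)): IN[B0] = (all ⊤) ⊔ OUT[B1] ⊔ OUT[B2] = {a: ⊤, b: ⊤, c: ⊤, d: ⊤, e: ⊤, f: ⊤}
Applying B0's transfer function to that IN value gives OUT[B0] (row B0 above).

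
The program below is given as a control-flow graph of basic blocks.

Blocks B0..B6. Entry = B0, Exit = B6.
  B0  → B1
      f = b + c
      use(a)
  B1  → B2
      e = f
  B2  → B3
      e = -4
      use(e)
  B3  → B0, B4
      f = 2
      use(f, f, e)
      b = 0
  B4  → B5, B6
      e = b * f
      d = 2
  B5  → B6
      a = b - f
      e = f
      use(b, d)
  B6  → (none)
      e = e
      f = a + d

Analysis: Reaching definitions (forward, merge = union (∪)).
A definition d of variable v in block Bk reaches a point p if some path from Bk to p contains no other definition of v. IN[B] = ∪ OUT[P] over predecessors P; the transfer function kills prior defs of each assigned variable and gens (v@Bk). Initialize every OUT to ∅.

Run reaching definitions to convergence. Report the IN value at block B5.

Fixpoint table:
  B0:  IN={b@B3, e@B2, f@B3}  OUT={b@B3, e@B2, f@B0}
  B1:  IN={b@B3, e@B2, f@B0}  OUT={b@B3, e@B1, f@B0}
  B2:  IN={b@B3, e@B1, f@B0}  OUT={b@B3, e@B2, f@B0}
  B3:  IN={b@B3, e@B2, f@B0}  OUT={b@B3, e@B2, f@B3}
  B4:  IN={b@B3, e@B2, f@B3}  OUT={b@B3, d@B4, e@B4, f@B3}
  B5:  IN={b@B3, d@B4, e@B4, f@B3}  OUT={a@B5, b@B3, d@B4, e@B5, f@B3}
  B6:  IN={a@B5, b@B3, d@B4, e@B4, e@B5, f@B3}  OUT={a@B5, b@B3, d@B4, e@B6, f@B6}

Merge at B5: IN[B5] = OUT[B4] = {b@B3, d@B4, e@B4, f@B3}

Answer: {b@B3, d@B4, e@B4, f@B3}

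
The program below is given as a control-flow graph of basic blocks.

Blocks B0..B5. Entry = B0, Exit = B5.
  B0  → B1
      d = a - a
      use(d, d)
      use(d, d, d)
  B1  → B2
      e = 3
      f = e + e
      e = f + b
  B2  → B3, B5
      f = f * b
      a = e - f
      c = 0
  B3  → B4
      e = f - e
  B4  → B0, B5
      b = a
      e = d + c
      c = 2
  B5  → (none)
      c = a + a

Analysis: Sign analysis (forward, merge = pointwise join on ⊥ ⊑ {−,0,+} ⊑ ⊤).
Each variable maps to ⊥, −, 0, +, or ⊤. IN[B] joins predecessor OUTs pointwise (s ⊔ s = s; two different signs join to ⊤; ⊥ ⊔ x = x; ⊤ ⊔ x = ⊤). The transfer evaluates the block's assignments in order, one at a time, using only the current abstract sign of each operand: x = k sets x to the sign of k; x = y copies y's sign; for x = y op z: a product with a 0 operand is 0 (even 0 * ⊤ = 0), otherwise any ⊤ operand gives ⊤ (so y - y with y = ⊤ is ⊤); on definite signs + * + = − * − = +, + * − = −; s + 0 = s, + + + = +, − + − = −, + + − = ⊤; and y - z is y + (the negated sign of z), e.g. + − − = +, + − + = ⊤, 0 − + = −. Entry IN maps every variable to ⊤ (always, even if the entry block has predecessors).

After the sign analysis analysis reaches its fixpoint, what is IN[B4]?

Converged values:
  B0: | IN=(all ⊤) | OUT=(all ⊤)
  B1: | IN=(all ⊤) | OUT={f:+; rest ⊤}
  B2: | IN={f:+; rest ⊤} | OUT={c:0; rest ⊤}
  B3: | IN={c:0; rest ⊤} | OUT={c:0; rest ⊤}
  B4: | IN={c:0; rest ⊤} | OUT={c:+; rest ⊤}
  B5: | IN=(all ⊤) | OUT=(all ⊤)

Merge at B4: IN[B4] = OUT[B3] = {a: ⊤, b: ⊤, c: 0, d: ⊤, e: ⊤, f: ⊤}

Answer: {a: ⊤, b: ⊤, c: 0, d: ⊤, e: ⊤, f: ⊤}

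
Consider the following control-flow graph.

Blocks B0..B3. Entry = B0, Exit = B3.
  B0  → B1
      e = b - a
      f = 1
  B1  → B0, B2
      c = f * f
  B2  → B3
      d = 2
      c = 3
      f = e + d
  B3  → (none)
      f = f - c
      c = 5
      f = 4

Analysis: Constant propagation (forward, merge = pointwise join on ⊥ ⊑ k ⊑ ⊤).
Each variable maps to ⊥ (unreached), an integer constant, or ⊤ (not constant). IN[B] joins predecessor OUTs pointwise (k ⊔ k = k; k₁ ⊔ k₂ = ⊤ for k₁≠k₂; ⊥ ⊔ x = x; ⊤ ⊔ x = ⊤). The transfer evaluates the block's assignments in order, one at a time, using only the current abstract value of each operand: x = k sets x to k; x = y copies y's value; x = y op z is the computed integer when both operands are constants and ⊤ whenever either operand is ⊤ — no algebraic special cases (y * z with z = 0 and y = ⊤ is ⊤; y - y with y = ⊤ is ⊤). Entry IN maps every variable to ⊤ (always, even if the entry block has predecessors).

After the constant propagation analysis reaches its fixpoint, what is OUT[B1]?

Fixpoint table:
  B0:  IN=(all ⊤)  OUT={f:1; rest ⊤}
  B1:  IN={f:1; rest ⊤}  OUT={c:1, f:1; rest ⊤}
  B2:  IN={c:1, f:1; rest ⊤}  OUT={c:3, d:2; rest ⊤}
  B3:  IN={c:3, d:2; rest ⊤}  OUT={c:5, d:2, f:4; rest ⊤}

Merge at B1: IN[B1] = OUT[B0] = {a: ⊤, b: ⊤, c: ⊤, d: ⊤, e: ⊤, f: 1}
Applying B1's transfer function to that IN value gives OUT[B1] (row B1 above).

Answer: {a: ⊤, b: ⊤, c: 1, d: ⊤, e: ⊤, f: 1}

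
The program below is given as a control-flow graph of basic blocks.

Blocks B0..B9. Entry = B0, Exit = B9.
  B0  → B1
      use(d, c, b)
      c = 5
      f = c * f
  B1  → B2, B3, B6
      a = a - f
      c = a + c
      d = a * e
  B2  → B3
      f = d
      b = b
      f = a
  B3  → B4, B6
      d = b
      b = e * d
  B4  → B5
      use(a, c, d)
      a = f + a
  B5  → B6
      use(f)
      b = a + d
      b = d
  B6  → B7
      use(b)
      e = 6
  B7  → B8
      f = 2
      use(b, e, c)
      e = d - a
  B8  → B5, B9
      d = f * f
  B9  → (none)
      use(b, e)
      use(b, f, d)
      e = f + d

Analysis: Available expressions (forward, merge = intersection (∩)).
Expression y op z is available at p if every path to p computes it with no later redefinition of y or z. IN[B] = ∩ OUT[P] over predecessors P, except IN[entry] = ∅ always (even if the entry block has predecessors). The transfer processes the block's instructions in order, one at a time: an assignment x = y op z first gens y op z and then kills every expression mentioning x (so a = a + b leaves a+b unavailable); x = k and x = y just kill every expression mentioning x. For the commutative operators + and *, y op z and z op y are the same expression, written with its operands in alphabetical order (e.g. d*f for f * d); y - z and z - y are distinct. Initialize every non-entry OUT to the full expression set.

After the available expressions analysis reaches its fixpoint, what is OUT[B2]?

Converged values:
  B0: | IN={} | OUT={}
  B1: | IN={} | OUT={a*e}
  B2: | IN={a*e} | OUT={a*e}
  B3: | IN={a*e} | OUT={a*e, d*e}
  B4: | IN={a*e, d*e} | OUT={d*e}
  B5: | IN={} | OUT={a+d}
  B6: | IN={} | OUT={}
  B7: | IN={} | OUT={d-a}
  B8: | IN={d-a} | OUT={f*f}
  B9: | IN={f*f} | OUT={d+f, f*f}

Merge at B2: IN[B2] = OUT[B1] = {a*e}
Applying B2's transfer function to that IN value gives OUT[B2] (row B2 above).

Answer: {a*e}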